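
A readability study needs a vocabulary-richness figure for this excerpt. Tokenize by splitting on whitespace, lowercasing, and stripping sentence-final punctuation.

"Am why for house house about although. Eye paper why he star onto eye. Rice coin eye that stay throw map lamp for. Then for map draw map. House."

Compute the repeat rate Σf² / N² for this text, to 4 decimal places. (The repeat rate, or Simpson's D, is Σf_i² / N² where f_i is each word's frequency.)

0.0654

Frequencies: for:3, house:3, eye:3, map:3, why:2, am:1, about:1, although:1, paper:1, he:1, star:1, onto:1, rice:1, coin:1, that:1, stay:1, throw:1, lamp:1, then:1, draw:1
Σf² = 55; N² = 841
Repeat rate = 55 / 841 = 0.0654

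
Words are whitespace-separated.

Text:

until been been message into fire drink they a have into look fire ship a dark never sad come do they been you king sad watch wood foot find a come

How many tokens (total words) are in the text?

31

Tokens: until, been, been, message, into, fire, drink, they, a, have, into, look, fire, ship, a, dark, never, sad, come, do, they, been, you, king, sad, watch, wood, foot, find, a, come
N = 31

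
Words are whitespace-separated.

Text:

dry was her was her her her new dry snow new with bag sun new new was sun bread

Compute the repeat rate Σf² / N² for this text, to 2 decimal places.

Frequencies: her:4, new:4, was:3, dry:2, sun:2, snow:1, with:1, bag:1, bread:1
Σf² = 53; N² = 361
Repeat rate = 53 / 361 = 0.15

0.15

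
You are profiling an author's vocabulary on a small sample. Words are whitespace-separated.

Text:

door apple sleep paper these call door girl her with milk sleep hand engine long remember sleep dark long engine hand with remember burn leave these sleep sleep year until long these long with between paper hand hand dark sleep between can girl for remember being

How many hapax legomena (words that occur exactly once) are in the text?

11

Frequencies: sleep:6, hand:4, long:4, these:3, with:3, remember:3, door:2, paper:2, girl:2, engine:2, dark:2, between:2, apple:1, call:1, her:1, milk:1, burn:1, leave:1, year:1, until:1, … (3 more, each freq 1)
Hapax (freq=1): apple, being, burn, call, can, for, her, leave, milk, until, year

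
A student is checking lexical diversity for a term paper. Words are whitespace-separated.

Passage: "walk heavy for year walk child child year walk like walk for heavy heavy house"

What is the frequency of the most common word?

4

Frequencies: walk:4, heavy:3, for:2, year:2, child:2, like:1, house:1
Most common: 'walk' with frequency 4.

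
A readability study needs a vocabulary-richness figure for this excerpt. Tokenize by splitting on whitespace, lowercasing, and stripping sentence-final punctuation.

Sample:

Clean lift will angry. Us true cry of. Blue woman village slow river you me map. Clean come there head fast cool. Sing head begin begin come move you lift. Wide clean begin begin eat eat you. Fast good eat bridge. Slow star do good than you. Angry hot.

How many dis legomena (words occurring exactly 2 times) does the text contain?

7

Frequencies: you:4, begin:4, clean:3, eat:3, lift:2, angry:2, slow:2, come:2, head:2, fast:2, good:2, will:1, us:1, true:1, cry:1, of:1, blue:1, woman:1, village:1, river:1, … (12 more, each freq 1)
Words with frequency 2: angry, come, fast, good, head, lift, slow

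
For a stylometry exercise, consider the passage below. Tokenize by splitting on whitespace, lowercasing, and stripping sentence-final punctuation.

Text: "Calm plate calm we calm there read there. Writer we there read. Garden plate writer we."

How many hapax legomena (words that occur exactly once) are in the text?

1

Frequencies: calm:3, we:3, there:3, plate:2, read:2, writer:2, garden:1
Hapax (freq=1): garden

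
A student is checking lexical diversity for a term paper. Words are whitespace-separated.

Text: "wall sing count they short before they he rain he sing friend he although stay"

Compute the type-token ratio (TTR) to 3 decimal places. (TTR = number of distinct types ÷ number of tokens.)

0.733

N = 15 tokens, V = 11 types.
TTR = V / N = 11 / 15 = 0.733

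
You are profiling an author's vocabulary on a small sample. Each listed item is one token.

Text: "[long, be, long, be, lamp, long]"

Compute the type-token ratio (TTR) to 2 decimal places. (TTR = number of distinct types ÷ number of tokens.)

0.50

N = 6 tokens, V = 3 types.
TTR = V / N = 3 / 6 = 0.50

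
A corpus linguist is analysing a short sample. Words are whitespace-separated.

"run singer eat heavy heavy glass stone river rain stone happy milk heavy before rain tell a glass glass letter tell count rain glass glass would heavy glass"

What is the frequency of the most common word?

Frequencies: glass:6, heavy:4, rain:3, stone:2, tell:2, run:1, singer:1, eat:1, river:1, happy:1, milk:1, before:1, a:1, letter:1, count:1, would:1
Most common: 'glass' with frequency 6.

6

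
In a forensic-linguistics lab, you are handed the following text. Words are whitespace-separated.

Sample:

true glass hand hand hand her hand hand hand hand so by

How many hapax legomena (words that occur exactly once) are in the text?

Frequencies: hand:7, true:1, glass:1, her:1, so:1, by:1
Hapax (freq=1): by, glass, her, so, true

5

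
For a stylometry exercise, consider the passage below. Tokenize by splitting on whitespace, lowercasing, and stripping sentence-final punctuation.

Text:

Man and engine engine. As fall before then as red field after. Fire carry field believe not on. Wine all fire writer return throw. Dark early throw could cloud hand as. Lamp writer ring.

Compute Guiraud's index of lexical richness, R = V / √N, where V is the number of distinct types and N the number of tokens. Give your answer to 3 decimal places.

4.630

N = 34, V = 27.
√N = 5.830952
R = 27 / 5.830952 = 4.630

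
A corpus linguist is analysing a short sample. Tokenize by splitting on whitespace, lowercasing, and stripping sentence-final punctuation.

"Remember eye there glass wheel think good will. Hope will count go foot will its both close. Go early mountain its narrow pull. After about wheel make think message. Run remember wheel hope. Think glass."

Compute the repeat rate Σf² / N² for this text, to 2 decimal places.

Frequencies: wheel:3, think:3, will:3, remember:2, glass:2, hope:2, go:2, its:2, eye:1, there:1, good:1, count:1, foot:1, both:1, close:1, early:1, mountain:1, narrow:1, pull:1, after:1, … (4 more, each freq 1)
Σf² = 63; N² = 1225
Repeat rate = 63 / 1225 = 0.05

0.05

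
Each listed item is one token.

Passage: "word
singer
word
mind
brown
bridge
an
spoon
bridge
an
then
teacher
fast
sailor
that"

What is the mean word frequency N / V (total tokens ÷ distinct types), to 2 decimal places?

1.25

N = 15 tokens, V = 12 types.
Mean frequency = N / V = 15 / 12 = 1.25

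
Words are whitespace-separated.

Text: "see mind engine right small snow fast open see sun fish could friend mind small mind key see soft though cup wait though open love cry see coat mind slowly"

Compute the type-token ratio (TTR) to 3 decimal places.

N = 30 tokens, V = 21 types.
TTR = V / N = 21 / 30 = 0.700

0.700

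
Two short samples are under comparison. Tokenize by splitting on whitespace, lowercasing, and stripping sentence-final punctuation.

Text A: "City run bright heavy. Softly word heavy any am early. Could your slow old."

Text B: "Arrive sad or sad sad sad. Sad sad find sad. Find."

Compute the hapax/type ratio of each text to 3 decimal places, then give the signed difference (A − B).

0.423

A: hapax=12, V=13, ratio=0.923
B: hapax=2, V=4, ratio=0.500
Difference = 0.923 − 0.500 = 0.423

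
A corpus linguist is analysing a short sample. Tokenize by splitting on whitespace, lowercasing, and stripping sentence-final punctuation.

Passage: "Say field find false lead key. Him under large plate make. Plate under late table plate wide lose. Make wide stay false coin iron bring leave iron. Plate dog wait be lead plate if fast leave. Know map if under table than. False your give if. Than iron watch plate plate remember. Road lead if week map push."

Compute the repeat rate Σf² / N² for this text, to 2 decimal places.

0.04

Frequencies: plate:7, if:4, false:3, lead:3, under:3, iron:3, make:2, table:2, wide:2, leave:2, map:2, than:2, say:1, field:1, find:1, key:1, him:1, large:1, late:1, lose:1, … (15 more, each freq 1)
Σf² = 148; N² = 3364
Repeat rate = 148 / 3364 = 0.04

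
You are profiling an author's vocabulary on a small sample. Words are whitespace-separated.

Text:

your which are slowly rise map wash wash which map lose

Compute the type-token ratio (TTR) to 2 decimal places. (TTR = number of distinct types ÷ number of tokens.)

N = 11 tokens, V = 8 types.
TTR = V / N = 8 / 11 = 0.73

0.73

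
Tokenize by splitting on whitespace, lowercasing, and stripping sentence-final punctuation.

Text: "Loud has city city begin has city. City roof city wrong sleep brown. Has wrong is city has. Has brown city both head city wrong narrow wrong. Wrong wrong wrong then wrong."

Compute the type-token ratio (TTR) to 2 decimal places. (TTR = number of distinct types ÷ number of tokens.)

N = 32 tokens, V = 13 types.
TTR = V / N = 13 / 32 = 0.41

0.41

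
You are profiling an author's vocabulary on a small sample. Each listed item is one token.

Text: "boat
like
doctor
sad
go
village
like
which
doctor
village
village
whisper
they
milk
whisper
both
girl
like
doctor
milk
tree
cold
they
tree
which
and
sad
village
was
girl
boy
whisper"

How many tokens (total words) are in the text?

32

Tokens: boat, like, doctor, sad, go, village, like, which, doctor, village, village, whisper, they, milk, whisper, both, girl, like, doctor, milk, tree, cold, they, tree, which, and, sad, village, was, girl, boy, whisper
N = 32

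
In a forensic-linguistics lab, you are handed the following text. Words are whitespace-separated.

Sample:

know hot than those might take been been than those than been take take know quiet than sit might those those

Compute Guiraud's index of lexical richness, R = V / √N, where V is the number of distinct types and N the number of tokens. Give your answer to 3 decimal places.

1.964

N = 21, V = 9.
√N = 4.582576
R = 9 / 4.582576 = 1.964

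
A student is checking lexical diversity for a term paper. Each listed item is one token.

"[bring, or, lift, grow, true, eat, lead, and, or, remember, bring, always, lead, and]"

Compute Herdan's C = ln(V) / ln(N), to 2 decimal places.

N = 14, V = 10.
ln(V) = 2.302585, ln(N) = 2.639057
C = 2.302585 / 2.639057 = 0.87

0.87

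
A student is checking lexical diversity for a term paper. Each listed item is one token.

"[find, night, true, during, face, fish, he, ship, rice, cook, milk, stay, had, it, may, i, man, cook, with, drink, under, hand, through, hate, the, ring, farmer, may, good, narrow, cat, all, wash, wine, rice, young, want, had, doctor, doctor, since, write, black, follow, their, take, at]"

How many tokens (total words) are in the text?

Tokens: find, night, true, during, face, fish, he, ship, rice, cook, milk, stay, had, it, may, i, man, cook, with, drink, under, hand, through, hate, the, ring, farmer, may, good, narrow, cat, all, wash, wine, rice, young, want, had, doctor, doctor, since, write, black, follow, their, take, at
N = 47

47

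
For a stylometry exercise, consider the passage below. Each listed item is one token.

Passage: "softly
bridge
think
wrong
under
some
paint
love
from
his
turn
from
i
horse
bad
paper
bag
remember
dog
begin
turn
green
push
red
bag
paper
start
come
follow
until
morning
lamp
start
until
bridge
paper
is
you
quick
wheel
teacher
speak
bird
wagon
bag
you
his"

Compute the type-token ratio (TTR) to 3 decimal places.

0.766

N = 47 tokens, V = 36 types.
TTR = V / N = 36 / 47 = 0.766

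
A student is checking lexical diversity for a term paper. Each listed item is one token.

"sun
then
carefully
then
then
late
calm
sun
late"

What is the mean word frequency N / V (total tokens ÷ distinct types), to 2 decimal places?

1.80

N = 9 tokens, V = 5 types.
Mean frequency = N / V = 9 / 5 = 1.80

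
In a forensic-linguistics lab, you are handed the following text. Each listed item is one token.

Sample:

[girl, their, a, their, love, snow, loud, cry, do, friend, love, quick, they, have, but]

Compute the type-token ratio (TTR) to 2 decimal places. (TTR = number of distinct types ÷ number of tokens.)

N = 15 tokens, V = 13 types.
TTR = V / N = 13 / 15 = 0.87

0.87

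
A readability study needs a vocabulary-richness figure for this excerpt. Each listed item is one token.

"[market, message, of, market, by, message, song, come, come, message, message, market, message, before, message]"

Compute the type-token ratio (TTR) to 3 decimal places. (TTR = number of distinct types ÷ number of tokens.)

0.467

N = 15 tokens, V = 7 types.
TTR = V / N = 7 / 15 = 0.467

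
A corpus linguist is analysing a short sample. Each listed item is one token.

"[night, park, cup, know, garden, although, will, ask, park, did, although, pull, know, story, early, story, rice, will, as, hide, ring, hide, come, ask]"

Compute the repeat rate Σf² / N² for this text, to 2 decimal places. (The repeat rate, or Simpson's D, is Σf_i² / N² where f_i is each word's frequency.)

0.07

Frequencies: park:2, know:2, although:2, will:2, ask:2, story:2, hide:2, night:1, cup:1, garden:1, did:1, pull:1, early:1, rice:1, as:1, ring:1, come:1
Σf² = 38; N² = 576
Repeat rate = 38 / 576 = 0.07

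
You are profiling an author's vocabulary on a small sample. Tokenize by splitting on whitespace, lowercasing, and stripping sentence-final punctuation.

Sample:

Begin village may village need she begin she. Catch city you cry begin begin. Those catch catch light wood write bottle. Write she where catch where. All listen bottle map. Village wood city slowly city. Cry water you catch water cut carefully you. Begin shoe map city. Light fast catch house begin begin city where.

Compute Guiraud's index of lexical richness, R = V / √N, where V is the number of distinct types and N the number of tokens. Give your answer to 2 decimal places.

3.37

N = 55, V = 25.
√N = 7.416198
R = 25 / 7.416198 = 3.37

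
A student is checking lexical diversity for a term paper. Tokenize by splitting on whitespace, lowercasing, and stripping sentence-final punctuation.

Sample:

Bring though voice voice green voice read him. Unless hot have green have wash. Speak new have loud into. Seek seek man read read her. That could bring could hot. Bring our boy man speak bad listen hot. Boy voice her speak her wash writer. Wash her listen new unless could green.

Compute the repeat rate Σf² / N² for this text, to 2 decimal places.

Frequencies: voice:4, her:4, bring:3, green:3, read:3, hot:3, have:3, wash:3, speak:3, could:3, unless:2, new:2, seek:2, man:2, boy:2, listen:2, though:1, him:1, loud:1, into:1, … (4 more, each freq 1)
Σf² = 136; N² = 2704
Repeat rate = 136 / 2704 = 0.05

0.05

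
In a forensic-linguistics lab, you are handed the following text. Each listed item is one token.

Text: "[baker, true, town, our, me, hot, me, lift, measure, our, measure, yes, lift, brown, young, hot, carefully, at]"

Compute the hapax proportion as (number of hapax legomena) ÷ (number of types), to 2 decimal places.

0.62

Frequencies: our:2, me:2, hot:2, lift:2, measure:2, baker:1, true:1, town:1, yes:1, brown:1, young:1, carefully:1, at:1
Hapax count = 8; type count = 13.
Ratio = 8 / 13 = 0.62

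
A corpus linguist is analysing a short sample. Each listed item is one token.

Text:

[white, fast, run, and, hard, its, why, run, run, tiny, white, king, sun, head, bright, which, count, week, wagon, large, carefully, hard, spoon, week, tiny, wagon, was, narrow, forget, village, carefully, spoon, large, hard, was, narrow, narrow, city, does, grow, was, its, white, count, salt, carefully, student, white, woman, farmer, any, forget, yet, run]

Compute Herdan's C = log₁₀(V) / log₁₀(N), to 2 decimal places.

0.87

N = 54, V = 32.
log₁₀(V) = 1.505150, log₁₀(N) = 1.732394
C = 1.505150 / 1.732394 = 0.87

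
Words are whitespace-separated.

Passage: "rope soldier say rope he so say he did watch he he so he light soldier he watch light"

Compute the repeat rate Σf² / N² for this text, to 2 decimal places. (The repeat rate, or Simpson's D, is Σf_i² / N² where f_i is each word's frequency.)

0.17

Frequencies: he:6, rope:2, soldier:2, say:2, so:2, watch:2, light:2, did:1
Σf² = 61; N² = 361
Repeat rate = 61 / 361 = 0.17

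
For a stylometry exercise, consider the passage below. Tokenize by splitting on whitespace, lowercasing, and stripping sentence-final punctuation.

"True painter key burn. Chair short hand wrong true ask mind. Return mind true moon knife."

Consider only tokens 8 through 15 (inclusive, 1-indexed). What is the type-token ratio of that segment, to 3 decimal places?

Segment tokens 8–15: wrong, true, ask, mind, return, mind, true, moon
Segment N = 8, segment V = 6.
TTR = 6 / 8 = 0.750

0.750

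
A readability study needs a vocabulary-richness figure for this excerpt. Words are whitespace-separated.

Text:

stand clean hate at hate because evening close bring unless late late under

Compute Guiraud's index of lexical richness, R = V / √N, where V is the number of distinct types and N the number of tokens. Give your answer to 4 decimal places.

3.0509

N = 13, V = 11.
√N = 3.605551
R = 11 / 3.605551 = 3.0509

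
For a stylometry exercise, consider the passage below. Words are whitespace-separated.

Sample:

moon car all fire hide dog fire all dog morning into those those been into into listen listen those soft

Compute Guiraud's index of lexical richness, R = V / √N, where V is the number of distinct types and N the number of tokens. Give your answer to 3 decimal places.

N = 20, V = 12.
√N = 4.472136
R = 12 / 4.472136 = 2.683

2.683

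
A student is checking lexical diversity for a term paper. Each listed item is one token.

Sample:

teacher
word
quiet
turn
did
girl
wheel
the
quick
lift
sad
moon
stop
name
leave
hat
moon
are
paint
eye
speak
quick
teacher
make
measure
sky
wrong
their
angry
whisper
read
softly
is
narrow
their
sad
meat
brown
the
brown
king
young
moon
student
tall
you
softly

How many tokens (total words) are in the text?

47

Tokens: teacher, word, quiet, turn, did, girl, wheel, the, quick, lift, sad, moon, stop, name, leave, hat, moon, are, paint, eye, speak, quick, teacher, make, measure, sky, wrong, their, angry, whisper, read, softly, is, narrow, their, sad, meat, brown, the, brown, king, young, moon, student, tall, you, softly
N = 47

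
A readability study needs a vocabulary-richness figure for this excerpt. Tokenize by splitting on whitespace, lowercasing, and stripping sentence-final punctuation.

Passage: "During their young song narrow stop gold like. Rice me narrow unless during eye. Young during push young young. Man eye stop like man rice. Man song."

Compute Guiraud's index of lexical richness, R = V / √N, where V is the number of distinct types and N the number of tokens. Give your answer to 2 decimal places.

N = 27, V = 14.
√N = 5.196152
R = 14 / 5.196152 = 2.69

2.69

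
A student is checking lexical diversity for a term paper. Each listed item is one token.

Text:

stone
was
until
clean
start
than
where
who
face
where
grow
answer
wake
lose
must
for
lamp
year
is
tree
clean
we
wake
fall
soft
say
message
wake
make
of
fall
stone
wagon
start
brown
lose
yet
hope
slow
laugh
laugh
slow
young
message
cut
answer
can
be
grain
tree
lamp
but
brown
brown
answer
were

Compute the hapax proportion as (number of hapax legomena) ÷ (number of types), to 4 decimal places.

0.6410

Frequencies: answer:3, wake:3, brown:3, stone:2, clean:2, start:2, where:2, lose:2, lamp:2, tree:2, fall:2, message:2, slow:2, laugh:2, was:1, until:1, than:1, who:1, face:1, grow:1, … (19 more, each freq 1)
Hapax count = 25; type count = 39.
Ratio = 25 / 39 = 0.6410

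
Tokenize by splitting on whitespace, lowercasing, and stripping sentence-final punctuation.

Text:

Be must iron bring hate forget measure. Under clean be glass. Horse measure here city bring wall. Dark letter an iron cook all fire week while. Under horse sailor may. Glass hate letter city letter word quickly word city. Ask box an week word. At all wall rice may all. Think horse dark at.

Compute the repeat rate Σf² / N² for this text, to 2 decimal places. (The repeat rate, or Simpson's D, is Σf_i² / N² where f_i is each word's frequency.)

Frequencies: horse:3, city:3, letter:3, all:3, word:3, be:2, iron:2, bring:2, hate:2, measure:2, under:2, glass:2, wall:2, dark:2, an:2, week:2, may:2, at:2, must:1, forget:1, … (11 more, each freq 1)
Σf² = 110; N² = 2916
Repeat rate = 110 / 2916 = 0.04

0.04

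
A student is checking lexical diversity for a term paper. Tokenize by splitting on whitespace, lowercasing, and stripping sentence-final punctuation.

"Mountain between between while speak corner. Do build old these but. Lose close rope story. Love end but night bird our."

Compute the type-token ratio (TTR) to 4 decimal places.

N = 21 tokens, V = 19 types.
TTR = V / N = 19 / 21 = 0.9048

0.9048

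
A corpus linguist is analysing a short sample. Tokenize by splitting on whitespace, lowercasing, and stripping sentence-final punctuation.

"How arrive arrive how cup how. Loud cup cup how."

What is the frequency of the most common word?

Frequencies: how:4, cup:3, arrive:2, loud:1
Most common: 'how' with frequency 4.

4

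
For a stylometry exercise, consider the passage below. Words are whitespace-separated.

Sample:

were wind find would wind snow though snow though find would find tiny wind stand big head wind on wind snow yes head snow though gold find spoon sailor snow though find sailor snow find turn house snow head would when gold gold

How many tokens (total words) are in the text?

Tokens: were, wind, find, would, wind, snow, though, snow, though, find, would, find, tiny, wind, stand, big, head, wind, on, wind, snow, yes, head, snow, though, gold, find, spoon, sailor, snow, though, find, sailor, snow, find, turn, house, snow, head, would, when, gold, gold
N = 43

43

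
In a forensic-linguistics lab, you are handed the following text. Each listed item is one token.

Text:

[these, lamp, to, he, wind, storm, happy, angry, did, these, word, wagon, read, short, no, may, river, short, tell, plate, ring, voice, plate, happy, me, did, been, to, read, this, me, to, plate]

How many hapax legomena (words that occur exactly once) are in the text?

15

Frequencies: to:3, plate:3, these:2, happy:2, did:2, read:2, short:2, me:2, lamp:1, he:1, wind:1, storm:1, angry:1, word:1, wagon:1, no:1, may:1, river:1, tell:1, ring:1, … (3 more, each freq 1)
Hapax (freq=1): angry, been, he, lamp, may, no, ring, river, storm, tell, this, voice, wagon, wind, word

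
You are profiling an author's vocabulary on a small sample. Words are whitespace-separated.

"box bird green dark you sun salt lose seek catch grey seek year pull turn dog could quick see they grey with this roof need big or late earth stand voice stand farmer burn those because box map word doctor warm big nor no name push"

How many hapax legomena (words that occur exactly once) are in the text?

36

Frequencies: box:2, seek:2, grey:2, big:2, stand:2, bird:1, green:1, dark:1, you:1, sun:1, salt:1, lose:1, catch:1, year:1, pull:1, turn:1, dog:1, could:1, quick:1, see:1, … (21 more, each freq 1)
Hapax (freq=1): because, bird, burn, catch, could, dark, doctor, dog, earth, farmer, green, late, lose, map, name, need, no, nor, or, pull, push, quick, roof, salt, see, sun, they, this, those, turn, voice, warm, with, word, year, you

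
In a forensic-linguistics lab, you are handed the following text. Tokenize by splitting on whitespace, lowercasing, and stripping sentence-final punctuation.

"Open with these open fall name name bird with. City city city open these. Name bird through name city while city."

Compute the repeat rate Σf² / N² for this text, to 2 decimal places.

Frequencies: city:5, name:4, open:3, with:2, these:2, bird:2, fall:1, through:1, while:1
Σf² = 65; N² = 441
Repeat rate = 65 / 441 = 0.15

0.15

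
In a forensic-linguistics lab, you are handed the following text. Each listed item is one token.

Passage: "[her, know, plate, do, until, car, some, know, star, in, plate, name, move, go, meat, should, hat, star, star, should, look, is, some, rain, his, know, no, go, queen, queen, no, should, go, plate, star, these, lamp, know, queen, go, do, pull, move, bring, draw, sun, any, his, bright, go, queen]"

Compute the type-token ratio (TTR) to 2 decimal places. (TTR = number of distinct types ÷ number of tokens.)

N = 51 tokens, V = 29 types.
TTR = V / N = 29 / 51 = 0.57

0.57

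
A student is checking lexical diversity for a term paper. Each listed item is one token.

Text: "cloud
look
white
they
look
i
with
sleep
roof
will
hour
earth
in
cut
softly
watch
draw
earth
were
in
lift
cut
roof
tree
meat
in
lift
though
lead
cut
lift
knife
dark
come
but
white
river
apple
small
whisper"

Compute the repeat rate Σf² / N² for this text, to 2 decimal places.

0.04

Frequencies: in:3, cut:3, lift:3, look:2, white:2, roof:2, earth:2, cloud:1, they:1, i:1, with:1, sleep:1, will:1, hour:1, softly:1, watch:1, draw:1, were:1, tree:1, meat:1, … (10 more, each freq 1)
Σf² = 66; N² = 1600
Repeat rate = 66 / 1600 = 0.04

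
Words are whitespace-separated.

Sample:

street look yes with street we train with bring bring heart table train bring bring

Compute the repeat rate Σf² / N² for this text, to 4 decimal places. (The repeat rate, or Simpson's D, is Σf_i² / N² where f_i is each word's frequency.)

0.1467

Frequencies: bring:4, street:2, with:2, train:2, look:1, yes:1, we:1, heart:1, table:1
Σf² = 33; N² = 225
Repeat rate = 33 / 225 = 0.1467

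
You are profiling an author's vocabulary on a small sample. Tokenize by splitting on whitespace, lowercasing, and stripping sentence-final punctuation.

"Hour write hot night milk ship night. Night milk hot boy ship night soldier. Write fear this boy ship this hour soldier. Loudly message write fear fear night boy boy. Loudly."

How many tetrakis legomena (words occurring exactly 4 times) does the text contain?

1

Frequencies: night:5, boy:4, write:3, ship:3, fear:3, hour:2, hot:2, milk:2, soldier:2, this:2, loudly:2, message:1
Words with frequency 4: boy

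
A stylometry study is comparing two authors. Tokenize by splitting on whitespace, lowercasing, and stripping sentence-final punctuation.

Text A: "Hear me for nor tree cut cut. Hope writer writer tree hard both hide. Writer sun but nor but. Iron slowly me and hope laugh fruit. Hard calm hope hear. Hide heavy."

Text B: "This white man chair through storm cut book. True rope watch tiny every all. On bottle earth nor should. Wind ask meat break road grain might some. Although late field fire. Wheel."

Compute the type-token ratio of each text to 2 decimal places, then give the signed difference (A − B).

TTR(A) = 20/32 = 0.63
TTR(B) = 32/32 = 1.00
Difference = 0.63 − 1.00 = -0.37

-0.37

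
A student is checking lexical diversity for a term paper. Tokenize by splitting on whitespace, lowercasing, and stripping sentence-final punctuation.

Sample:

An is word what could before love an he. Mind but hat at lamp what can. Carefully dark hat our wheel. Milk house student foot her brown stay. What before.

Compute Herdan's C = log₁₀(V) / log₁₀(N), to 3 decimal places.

N = 30, V = 25.
log₁₀(V) = 1.397940, log₁₀(N) = 1.477121
C = 1.397940 / 1.477121 = 0.946

0.946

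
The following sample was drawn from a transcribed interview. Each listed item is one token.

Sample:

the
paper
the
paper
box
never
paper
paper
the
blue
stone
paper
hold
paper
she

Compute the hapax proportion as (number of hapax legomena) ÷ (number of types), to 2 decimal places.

0.75

Frequencies: paper:6, the:3, box:1, never:1, blue:1, stone:1, hold:1, she:1
Hapax count = 6; type count = 8.
Ratio = 6 / 8 = 0.75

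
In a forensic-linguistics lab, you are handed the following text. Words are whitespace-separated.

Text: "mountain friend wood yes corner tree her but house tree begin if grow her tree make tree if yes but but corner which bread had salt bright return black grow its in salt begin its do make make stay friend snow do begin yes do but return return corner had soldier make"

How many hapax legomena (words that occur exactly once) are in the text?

11

Frequencies: tree:4, but:4, make:4, yes:3, corner:3, begin:3, return:3, do:3, friend:2, her:2, if:2, grow:2, had:2, salt:2, its:2, mountain:1, wood:1, house:1, which:1, bread:1, … (6 more, each freq 1)
Hapax (freq=1): black, bread, bright, house, in, mountain, snow, soldier, stay, which, wood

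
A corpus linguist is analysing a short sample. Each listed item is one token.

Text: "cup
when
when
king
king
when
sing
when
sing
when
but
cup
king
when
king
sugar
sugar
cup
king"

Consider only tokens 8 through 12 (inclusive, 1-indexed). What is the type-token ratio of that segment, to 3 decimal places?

Segment tokens 8–12: when, sing, when, but, cup
Segment N = 5, segment V = 4.
TTR = 4 / 5 = 0.800

0.800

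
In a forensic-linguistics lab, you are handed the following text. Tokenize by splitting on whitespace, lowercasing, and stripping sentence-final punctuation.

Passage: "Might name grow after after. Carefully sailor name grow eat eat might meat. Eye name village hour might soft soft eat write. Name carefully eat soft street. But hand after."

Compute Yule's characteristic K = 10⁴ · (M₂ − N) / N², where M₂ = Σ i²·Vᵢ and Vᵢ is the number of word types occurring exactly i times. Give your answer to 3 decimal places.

Frequencies: name:4, eat:4, might:3, after:3, soft:3, grow:2, carefully:2, sailor:1, meat:1, eye:1, village:1, hour:1, write:1, street:1, but:1, hand:1
N = 30. Frequency spectrum: V_1=9, V_2=2, V_3=3, V_4=2
M₂ = 1²·9 + 2²·2 + 3²·3 + 4²·2 = 76
K = 10000 × (76 − 30) / 30² = 511.111

511.111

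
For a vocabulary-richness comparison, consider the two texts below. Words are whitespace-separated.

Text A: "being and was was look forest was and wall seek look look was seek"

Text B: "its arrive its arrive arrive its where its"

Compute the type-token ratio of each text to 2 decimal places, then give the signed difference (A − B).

TTR(A) = 7/14 = 0.50
TTR(B) = 3/8 = 0.38
Difference = 0.50 − 0.38 = 0.12

0.12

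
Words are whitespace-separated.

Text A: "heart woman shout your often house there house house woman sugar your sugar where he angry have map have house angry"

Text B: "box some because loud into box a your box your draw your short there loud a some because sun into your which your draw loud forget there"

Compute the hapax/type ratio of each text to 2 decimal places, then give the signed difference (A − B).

A: hapax=7, V=13, ratio=0.54
B: hapax=4, V=13, ratio=0.31
Difference = 0.54 − 0.31 = 0.23

0.23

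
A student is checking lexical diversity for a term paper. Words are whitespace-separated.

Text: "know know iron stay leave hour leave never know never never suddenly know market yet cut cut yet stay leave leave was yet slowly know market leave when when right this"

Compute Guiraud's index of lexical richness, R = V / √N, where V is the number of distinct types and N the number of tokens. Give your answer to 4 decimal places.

2.6941

N = 31, V = 15.
√N = 5.567764
R = 15 / 5.567764 = 2.6941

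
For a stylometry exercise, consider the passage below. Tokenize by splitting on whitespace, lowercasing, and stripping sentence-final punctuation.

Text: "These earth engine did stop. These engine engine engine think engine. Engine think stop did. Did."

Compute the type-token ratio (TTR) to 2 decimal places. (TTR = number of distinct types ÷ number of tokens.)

0.38

N = 16 tokens, V = 6 types.
TTR = V / N = 6 / 16 = 0.38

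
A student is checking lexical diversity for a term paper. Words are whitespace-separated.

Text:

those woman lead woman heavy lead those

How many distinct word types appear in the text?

Distinct types: {heavy, lead, those, woman}
V = 4

4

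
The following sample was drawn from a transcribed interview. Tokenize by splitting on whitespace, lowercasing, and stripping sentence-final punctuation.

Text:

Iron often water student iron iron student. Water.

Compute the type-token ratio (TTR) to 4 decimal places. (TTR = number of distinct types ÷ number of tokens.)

0.5000

N = 8 tokens, V = 4 types.
TTR = V / N = 4 / 8 = 0.5000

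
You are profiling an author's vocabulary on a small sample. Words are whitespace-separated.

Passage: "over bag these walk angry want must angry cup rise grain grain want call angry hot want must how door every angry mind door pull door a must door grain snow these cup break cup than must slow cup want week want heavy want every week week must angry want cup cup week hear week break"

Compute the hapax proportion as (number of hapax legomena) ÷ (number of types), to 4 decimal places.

Frequencies: want:7, cup:6, angry:5, must:5, week:5, door:4, grain:3, these:2, every:2, break:2, over:1, bag:1, walk:1, rise:1, call:1, hot:1, how:1, mind:1, pull:1, a:1, … (5 more, each freq 1)
Hapax count = 15; type count = 25.
Ratio = 15 / 25 = 0.6000

0.6000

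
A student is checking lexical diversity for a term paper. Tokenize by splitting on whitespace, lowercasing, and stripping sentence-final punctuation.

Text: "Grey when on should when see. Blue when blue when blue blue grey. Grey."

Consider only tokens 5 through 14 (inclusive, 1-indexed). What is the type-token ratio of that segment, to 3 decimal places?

Segment tokens 5–14: when, see, blue, when, blue, when, blue, blue, grey, grey
Segment N = 10, segment V = 4.
TTR = 4 / 10 = 0.400

0.400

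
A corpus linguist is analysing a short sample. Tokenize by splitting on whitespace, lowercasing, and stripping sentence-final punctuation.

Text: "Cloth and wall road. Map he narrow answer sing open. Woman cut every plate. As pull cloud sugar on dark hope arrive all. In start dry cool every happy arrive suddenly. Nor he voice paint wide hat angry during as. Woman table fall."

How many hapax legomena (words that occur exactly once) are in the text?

33

Frequencies: he:2, woman:2, every:2, as:2, arrive:2, cloth:1, and:1, wall:1, road:1, map:1, narrow:1, answer:1, sing:1, open:1, cut:1, plate:1, pull:1, cloud:1, sugar:1, on:1, … (18 more, each freq 1)
Hapax (freq=1): all, and, angry, answer, cloth, cloud, cool, cut, dark, dry, during, fall, happy, hat, hope, in, map, narrow, nor, on, open, paint, plate, pull, road, sing, start, suddenly, sugar, table, voice, wall, wide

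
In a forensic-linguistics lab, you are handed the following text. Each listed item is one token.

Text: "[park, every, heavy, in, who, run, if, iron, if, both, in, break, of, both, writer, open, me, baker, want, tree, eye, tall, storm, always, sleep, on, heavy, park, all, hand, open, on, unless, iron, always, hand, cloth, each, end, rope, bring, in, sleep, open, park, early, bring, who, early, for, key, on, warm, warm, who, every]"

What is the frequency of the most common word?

3

Frequencies: park:3, in:3, who:3, open:3, on:3, every:2, heavy:2, if:2, iron:2, both:2, always:2, sleep:2, hand:2, bring:2, early:2, warm:2, run:1, break:1, of:1, writer:1, … (15 more, each freq 1)
Most common: 'park' with frequency 3.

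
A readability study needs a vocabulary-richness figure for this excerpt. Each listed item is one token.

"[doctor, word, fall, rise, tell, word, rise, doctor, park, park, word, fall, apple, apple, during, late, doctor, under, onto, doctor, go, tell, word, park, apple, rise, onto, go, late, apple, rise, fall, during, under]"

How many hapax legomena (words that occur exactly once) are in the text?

Frequencies: doctor:4, word:4, rise:4, apple:4, fall:3, park:3, tell:2, during:2, late:2, under:2, onto:2, go:2
Hapax (freq=1): (none)

0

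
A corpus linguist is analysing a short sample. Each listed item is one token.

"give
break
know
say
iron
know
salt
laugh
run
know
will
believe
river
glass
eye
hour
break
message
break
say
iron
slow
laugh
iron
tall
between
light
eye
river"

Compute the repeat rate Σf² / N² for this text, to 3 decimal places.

0.065

Frequencies: break:3, know:3, iron:3, say:2, laugh:2, river:2, eye:2, give:1, salt:1, run:1, will:1, believe:1, glass:1, hour:1, message:1, slow:1, tall:1, between:1, light:1
Σf² = 55; N² = 841
Repeat rate = 55 / 841 = 0.065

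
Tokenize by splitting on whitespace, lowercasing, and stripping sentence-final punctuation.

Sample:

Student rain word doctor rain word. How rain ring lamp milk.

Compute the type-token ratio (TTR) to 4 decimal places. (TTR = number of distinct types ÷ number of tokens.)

0.7273

N = 11 tokens, V = 8 types.
TTR = V / N = 8 / 11 = 0.7273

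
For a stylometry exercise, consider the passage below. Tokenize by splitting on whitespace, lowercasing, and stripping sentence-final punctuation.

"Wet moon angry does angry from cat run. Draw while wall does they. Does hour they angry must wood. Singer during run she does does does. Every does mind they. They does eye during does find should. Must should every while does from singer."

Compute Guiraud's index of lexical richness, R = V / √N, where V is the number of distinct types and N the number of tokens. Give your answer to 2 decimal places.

3.32

N = 44, V = 22.
√N = 6.633250
R = 22 / 6.633250 = 3.32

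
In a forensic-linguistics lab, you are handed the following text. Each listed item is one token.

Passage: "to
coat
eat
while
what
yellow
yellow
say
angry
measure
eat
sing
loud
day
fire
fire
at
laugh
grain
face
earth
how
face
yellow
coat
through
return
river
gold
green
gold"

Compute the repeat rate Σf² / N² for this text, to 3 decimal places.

0.049

Frequencies: yellow:3, coat:2, eat:2, fire:2, face:2, gold:2, to:1, while:1, what:1, say:1, angry:1, measure:1, sing:1, loud:1, day:1, at:1, laugh:1, grain:1, earth:1, how:1, … (4 more, each freq 1)
Σf² = 47; N² = 961
Repeat rate = 47 / 961 = 0.049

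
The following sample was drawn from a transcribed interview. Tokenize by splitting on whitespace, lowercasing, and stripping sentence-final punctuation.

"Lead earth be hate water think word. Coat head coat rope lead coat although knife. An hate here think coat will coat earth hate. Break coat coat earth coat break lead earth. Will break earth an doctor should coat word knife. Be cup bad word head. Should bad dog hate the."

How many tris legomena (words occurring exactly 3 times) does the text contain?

Frequencies: coat:9, earth:5, hate:4, lead:3, word:3, break:3, be:2, think:2, head:2, knife:2, an:2, will:2, should:2, bad:2, water:1, rope:1, although:1, here:1, doctor:1, cup:1, … (2 more, each freq 1)
Words with frequency 3: break, lead, word

3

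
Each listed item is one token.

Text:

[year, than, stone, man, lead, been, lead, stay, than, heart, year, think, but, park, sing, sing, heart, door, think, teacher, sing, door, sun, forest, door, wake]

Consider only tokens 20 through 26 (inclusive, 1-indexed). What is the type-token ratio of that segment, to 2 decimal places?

Segment tokens 20–26: teacher, sing, door, sun, forest, door, wake
Segment N = 7, segment V = 6.
TTR = 6 / 7 = 0.86

0.86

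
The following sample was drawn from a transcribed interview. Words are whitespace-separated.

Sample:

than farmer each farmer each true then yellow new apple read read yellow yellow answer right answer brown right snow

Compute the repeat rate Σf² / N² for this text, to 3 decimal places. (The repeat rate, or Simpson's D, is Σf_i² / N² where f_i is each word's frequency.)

Frequencies: yellow:3, farmer:2, each:2, read:2, answer:2, right:2, than:1, true:1, then:1, new:1, apple:1, brown:1, snow:1
Σf² = 36; N² = 400
Repeat rate = 36 / 400 = 0.090

0.090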